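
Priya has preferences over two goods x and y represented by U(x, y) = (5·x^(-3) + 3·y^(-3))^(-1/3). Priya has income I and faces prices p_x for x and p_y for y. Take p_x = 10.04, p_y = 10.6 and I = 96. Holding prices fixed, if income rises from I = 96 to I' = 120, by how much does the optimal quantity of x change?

Δx* = 1.2472

MU_x ∝ 5·x^(-4), MU_y ∝ 3·y^(-4), so MRS = (5/3)·(y/x)^(4) = p_x/p_y.
Hence y/x = ((3/5)·p_x/p_y)^(1/(4)), i.e. raised to the 0.25 power.
Substitute y = (y/x)·x into the budget: x* = I/(p_x + p_y·(y/x)).
Numerically y/x = 0.86825, so x* = 96/(10.04 + 10.6·0.86825) = 4.9887.
At I' = 120: x* = 6.2359. Change: 6.2359 − 4.9887 = 1.2472.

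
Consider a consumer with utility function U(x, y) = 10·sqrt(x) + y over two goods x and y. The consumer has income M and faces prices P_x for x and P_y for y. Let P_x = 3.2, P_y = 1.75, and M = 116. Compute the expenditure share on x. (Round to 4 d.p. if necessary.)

Set MRS = P_x/P_y: 5·x^(−1/2) = P_x/P_y.
Solve: √x = 5·P_y/P_x, so x*(P_x,P_y) = (5·P_y/P_x)², and y* = (M − P_x·x*)/P_y.
Plugging in: x* = (5·1.75/3.2)² = 7.4768, y* = 52.6138.
Expenditure on x: 3.2·7.4768 = 23.9258; share = 0.2063.

share on x = 0.2063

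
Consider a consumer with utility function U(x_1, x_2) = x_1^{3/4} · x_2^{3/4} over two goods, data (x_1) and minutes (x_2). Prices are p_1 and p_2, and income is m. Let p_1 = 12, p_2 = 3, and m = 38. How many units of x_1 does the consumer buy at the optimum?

MU_x_1/MU_x_2 = (0.75·x_2)/(0.75·x_1); tangency sets this equal to p_1/p_2.
So 0.75·p_2·x_2 = 0.75·p_1·x_1; combined with the budget, a share 0.5 of income goes to x_1.
Demand: x_1*(p_1,p_2,m) = 0.5·m/p_1 and x_2* = 0.5·m/p_2.
At p_1=12, p_2=3, m=38: x_1* = 0.5·38/12 = 1.5833.

x_1* = 1.5833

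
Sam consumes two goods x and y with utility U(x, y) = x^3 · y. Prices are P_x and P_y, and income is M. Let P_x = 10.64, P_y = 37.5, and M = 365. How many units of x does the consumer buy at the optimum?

x* = 25.7284

Tangency: MRS = 3·y/x = P_x/P_y.
So 3·P_y·y = P_x·x; combined with the budget, a share 0.75 of income goes to x.
Demand: x*(P_x,P_y,M) = 0.75·M/P_x and y* = 0.25·M/P_y.
At P_x=10.64, P_y=37.5, M=365: x* = 0.75·365/10.64 = 25.7284.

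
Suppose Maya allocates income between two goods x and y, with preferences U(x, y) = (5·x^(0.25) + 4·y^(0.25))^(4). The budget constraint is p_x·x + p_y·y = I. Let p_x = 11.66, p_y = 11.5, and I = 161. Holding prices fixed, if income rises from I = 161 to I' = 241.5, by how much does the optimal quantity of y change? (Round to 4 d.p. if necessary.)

Δy* = 2.991

From the CES first-order condition, (5/4)·(y/x)^(0.75) = p_x/p_y.
Solve for the ratio: y/x = [(4/5)·p_x/p_y]^(4/3).
With the ratio pinned down, the budget gives x* = I/(p_x + p_y·(y/x)) and y* = (y/x)·x*.
Numerically y/x = 0.756463, so x* = 161/(11.66 + 11.5·0.756463) = 7.9079 and y* = 0.756463·7.9079 = 5.9821.
At I' = 241.5: y* = 8.9731. Change: 8.9731 − 5.9821 = 2.991.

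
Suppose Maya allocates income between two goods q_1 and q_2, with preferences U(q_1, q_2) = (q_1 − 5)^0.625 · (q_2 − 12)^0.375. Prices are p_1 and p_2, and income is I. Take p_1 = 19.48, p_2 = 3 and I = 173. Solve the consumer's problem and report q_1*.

q_1* = 6.2705

Substituting into the budget: q_1* = 5 + 0.625·(I − 5·p_1 − 12·p_2)/p_1, and q_2* = 12 + 0.375·(…)/p_2.
Discretionary income = 173 − 5·19.48 − 12·3 = 39.6; q_1* = 5 + 0.625·39.6/19.48 = 6.2705.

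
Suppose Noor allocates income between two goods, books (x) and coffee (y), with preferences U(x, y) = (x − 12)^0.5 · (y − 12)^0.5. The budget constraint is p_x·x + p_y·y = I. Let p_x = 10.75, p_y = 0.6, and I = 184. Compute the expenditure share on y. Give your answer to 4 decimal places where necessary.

Discretionary income = 184 − 12·10.75 − 12·0.6 = 47.8; x* = 12 + 0.5·47.8/10.75 = 14.2233; y* = 12 + 0.5·47.8/0.6 = 51.8333.
Expenditure on y: 0.6·51.8333 = 31.1; share = 0.169.

share on y = 0.169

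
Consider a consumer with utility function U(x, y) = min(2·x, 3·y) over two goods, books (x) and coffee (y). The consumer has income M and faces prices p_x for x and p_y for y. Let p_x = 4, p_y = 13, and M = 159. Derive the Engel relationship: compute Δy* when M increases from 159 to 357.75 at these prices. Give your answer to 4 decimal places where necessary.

Demand: x*(p_x,p_y,M) = 3·M/(3·p_x + 2·p_y), y* = 2·M/(3·p_x + 2·p_y).
Here 3·4 + 2·13 = 38, giving y* = 8.3684.
At M' = 357.75: y* = 18.8289. Change: 18.8289 − 8.3684 = 10.4605.

Δy* = 10.4605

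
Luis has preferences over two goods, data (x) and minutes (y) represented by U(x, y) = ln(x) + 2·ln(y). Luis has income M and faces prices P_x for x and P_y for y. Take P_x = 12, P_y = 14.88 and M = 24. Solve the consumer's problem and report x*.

x* = 0.6667

Tangency: MRS = (1/2)·y/x = P_x/P_y.
Rearranging, P_y·y = 2·P_x·x. Substituting into the budget gives P_x·x·(1 + 2) = M.
Demand: x*(P_x,P_y,M) = 1/3·M/P_x and y* = 2/3·M/P_y.
At P_x=12, P_y=14.88, M=24: x* = 1/3·24/12 = 0.6667.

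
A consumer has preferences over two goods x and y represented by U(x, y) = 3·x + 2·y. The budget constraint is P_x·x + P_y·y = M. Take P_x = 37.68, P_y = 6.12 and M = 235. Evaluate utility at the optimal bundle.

V = 76.7974

Perfect substitutes: compare marginal utility per dollar. 3/P_x vs 2/P_y → 0.0796 vs 0.3268.
y gives more utility per dollar, so spend all income on y: y* = M/P_y, x* = 0.
Numerically: x* = 0, y* = 38.3987.
Utility at the optimum: U(0, 38.3987) = 76.7974.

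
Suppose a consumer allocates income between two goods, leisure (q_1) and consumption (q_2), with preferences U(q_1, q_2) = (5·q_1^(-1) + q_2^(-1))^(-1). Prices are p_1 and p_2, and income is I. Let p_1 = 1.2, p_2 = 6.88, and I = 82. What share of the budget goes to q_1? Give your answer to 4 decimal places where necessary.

share on q_1 = 0.4829

MRS = MU_q_1/MU_q_2 = 5·(q_2/q_1)^(2). Set equal to p_1/p_2.
Solve for the ratio: q_2/q_1 = [(1/5)·p_1/p_2]^(0.5).
With the ratio pinned down, the budget gives q_1* = I/(p_1 + p_2·(q_2/q_1)) and q_2* = (q_2/q_1)·q_1*.
Numerically q_2/q_1 = 0.186772, so q_1* = 82/(1.2 + 6.88·0.186772) = 32.9981 and q_2* = 0.186772·32.9981 = 6.1631.
Expenditure on q_1: 1.2·32.9981 = 39.5977; share = 0.4829.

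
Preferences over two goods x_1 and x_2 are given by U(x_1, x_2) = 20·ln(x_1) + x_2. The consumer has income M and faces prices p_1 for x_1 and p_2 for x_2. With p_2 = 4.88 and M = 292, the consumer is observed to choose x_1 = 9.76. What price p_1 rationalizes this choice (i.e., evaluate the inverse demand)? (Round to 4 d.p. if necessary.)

p_1 = 10

MU_x_1 = 20/x_1, MU_x_2 = 1. Tangency: 20/x_1 = p_1/p_2.
So x_1*(p_1,p_2) = 20·p_2/p_1, independent of income; and x_2* = (M − 20·p_2)/p_2.
Set x_1* = 9.76 in the demand function and solve for p_1: p_1 = 10.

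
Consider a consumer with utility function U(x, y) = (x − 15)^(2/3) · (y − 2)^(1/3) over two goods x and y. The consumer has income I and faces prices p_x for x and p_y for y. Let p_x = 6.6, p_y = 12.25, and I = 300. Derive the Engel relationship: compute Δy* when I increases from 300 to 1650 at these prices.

Δy* = 36.7347

MRS = 2·(y−2)/(x−15). Tangency with p_x/p_y gives y−2 = (1/2)·(p_x/p_y)·(x−15).
Substituting into the budget: x* = 15 + 2/3·(I − 15·p_x − 2·p_y)/p_x, and y* = 2 + 1/3·(…)/p_y.
Discretionary income = 300 − 15·6.6 − 2·12.25 = 176.5; y* = 2 + 1/3·176.5/12.25 = 6.8027.
At I' = 1650: y* = 43.5374. Change: 43.5374 − 6.8027 = 36.7347.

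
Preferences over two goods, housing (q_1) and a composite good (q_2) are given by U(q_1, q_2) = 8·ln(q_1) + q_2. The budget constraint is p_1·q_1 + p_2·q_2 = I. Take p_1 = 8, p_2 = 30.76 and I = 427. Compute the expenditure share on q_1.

Set MRS = p_1/p_2: (8/q_1)/1 = p_1/p_2.
So q_1*(p_1,p_2) = 8·p_2/p_1, independent of income; and q_2* = (I − 8·p_2)/p_2.
At the given prices: q_1* = 8·30.76/8 = 30.76, and q_2* = 5.8817.
Expenditure on q_1: 8·30.76 = 246.08; share = 0.5763.

share on q_1 = 0.5763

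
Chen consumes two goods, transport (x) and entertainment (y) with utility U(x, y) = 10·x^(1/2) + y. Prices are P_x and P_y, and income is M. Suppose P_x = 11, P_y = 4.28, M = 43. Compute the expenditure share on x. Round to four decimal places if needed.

Plugging in: x* = (5·4.28/11)² = 3.7848, y* = 0.3195.
Expenditure on x: 11·3.7848 = 41.6327; share = 0.9682.

share on x = 0.9682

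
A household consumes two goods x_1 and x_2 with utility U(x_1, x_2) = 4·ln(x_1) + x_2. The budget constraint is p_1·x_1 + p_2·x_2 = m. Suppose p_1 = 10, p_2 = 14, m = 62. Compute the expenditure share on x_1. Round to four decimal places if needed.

MU_x_1 = 4/x_1, MU_x_2 = 1. Tangency: 4/x_1 = p_1/p_2.
So x_1*(p_1,p_2) = 4·p_2/p_1, independent of income; and x_2* = (m − 4·p_2)/p_2.
At the given prices: x_1* = 4·14/10 = 5.6, and x_2* = 0.4286.
Expenditure on x_1: 10·5.6 = 56; share = 0.9032.

share on x_1 = 0.9032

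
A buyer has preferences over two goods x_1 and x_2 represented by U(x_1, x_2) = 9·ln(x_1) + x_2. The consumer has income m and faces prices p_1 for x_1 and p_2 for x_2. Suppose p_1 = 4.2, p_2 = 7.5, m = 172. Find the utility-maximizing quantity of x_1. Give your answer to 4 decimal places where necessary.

x_1* = 16.0714

Set MRS = p_1/p_2: (9/x_1)/1 = p_1/p_2.
So x_1*(p_1,p_2) = 9·p_2/p_1, independent of income; and x_2* = (m − 9·p_2)/p_2.
At the given prices: x_1* = 9·7.5/4.2 = 16.0714.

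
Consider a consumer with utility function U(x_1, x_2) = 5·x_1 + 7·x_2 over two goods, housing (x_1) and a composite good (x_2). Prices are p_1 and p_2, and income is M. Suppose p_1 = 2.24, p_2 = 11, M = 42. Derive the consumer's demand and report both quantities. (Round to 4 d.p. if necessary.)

Perfect substitutes: compare marginal utility per dollar. 5/p_1 vs 7/p_2 → 2.2321 vs 0.6364.
x_1 gives more utility per dollar, so spend all income on x_1: x_1* = M/p_1, x_2* = 0.
Numerically: x_1* = 18.75, x_2* = 0.

x_1* = 18.75, x_2* = 0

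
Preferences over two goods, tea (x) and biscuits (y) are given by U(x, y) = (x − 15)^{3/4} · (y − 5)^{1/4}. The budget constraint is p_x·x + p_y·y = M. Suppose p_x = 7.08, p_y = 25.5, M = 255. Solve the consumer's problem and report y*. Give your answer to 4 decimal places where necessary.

Let x' = x−15, y' = y−5. MRS = 3·y'/x' = p_x/p_y.
After buying the subsistence bundle (15, 5), a share 0.75 of the remaining income goes to x: x* = 15 + 0.75·(M − 15p_x − 5p_y)/p_x.
Discretionary income = 255 − 15·7.08 − 5·25.5 = 21.3; y* = 5 + 0.25·21.3/25.5 = 5.2088.

y* = 5.2088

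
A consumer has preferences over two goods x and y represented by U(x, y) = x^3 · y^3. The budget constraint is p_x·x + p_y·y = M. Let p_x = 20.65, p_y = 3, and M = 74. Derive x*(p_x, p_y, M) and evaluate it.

x* = 1.7918

MU_x/MU_y = (3·y)/(3·x); tangency sets this equal to p_x/p_y.
Rearranging, p_y·y = p_x·x. Substituting into the budget gives p_x·x·(1 + 1) = M.
Demand: x*(p_x,p_y,M) = 0.5·M/p_x and y* = 0.5·M/p_y.
At p_x=20.65, p_y=3, M=74: x* = 0.5·74/20.65 = 1.7918.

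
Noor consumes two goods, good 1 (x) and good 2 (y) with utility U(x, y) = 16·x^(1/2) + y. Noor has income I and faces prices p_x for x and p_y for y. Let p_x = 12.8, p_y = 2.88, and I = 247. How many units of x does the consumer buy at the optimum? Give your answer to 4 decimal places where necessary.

Utility is quasi-linear in y; the FOC for x is 8/√x = p_x/p_y.
Solve: √x = 8·p_y/p_x, so x*(p_x,p_y) = (8·p_y/p_x)², and y* = (I − p_x·x*)/p_y.
Plugging in: x* = (8·2.88/12.8)² = 3.24.

x* = 3.24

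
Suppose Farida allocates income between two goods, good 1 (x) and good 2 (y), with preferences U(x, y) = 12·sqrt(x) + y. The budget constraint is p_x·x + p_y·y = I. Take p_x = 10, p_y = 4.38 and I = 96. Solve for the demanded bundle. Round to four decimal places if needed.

x* = 6.9064, y* = 6.1498

Solve: √x = 6·p_y/p_x, so x*(p_x,p_y) = (6·p_y/p_x)², and y* = (I − p_x·x*)/p_y.
Plugging in: x* = (6·4.38/10)² = 6.9064, y* = 6.1498.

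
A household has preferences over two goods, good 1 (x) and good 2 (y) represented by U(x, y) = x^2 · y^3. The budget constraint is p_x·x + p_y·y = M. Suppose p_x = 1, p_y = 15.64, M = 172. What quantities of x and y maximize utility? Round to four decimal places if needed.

x* = 68.8, y* = 6.5985

The MRS is (2/3)·y/x. Set MRS = p_x/p_y.
So 2·p_y·y = 3·p_x·x; combined with the budget, a share 0.4 of income goes to x.
Demand: x*(p_x,p_y,M) = 0.4·M/p_x and y* = 0.6·M/p_y.
At p_x=1, p_y=15.64, M=172: x* = 0.4·172/1 = 68.8, y* = 6.5985.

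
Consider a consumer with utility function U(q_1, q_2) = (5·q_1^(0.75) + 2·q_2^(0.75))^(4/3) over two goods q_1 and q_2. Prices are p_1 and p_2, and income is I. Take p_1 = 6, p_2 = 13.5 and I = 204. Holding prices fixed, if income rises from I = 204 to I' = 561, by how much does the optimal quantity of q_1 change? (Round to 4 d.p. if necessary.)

MRS = MU_q_1/MU_q_2 = (5/2)·(q_2/q_1)^(0.25). Set equal to p_1/p_2.
Solve for the ratio: q_2/q_1 = [(2/5)·p_1/p_2]^(4).
With the ratio pinned down, the budget gives q_1* = I/(p_1 + p_2·(q_2/q_1)) and q_2* = (q_2/q_1)·q_1*.
Numerically q_2/q_1 = 0.000999, so q_1* = 204/(6 + 13.5·0.000999) = 33.9238.
At I' = 561: q_1* = 93.2903. Change: 93.2903 − 33.9238 = 59.3666.

Δq_1* = 59.3666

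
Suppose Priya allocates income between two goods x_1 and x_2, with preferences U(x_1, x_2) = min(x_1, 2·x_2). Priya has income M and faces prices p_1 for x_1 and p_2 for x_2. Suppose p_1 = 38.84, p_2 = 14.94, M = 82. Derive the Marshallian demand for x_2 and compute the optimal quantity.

x_2* = 0.8853

Leontief preferences: the optimum is at the kink where x_1/2 = x_2/1, i.e. x_2 = (1/2)·x_1.
Budget: p_1·x_1 + p_2·(1/2)·x_1 = M, so (2·p_1 + p_2)·x_1 = 2·M.
Demand: x_1*(p_1,p_2,M) = 2·M/(2·p_1 + p_2), x_2* = M/(2·p_1 + p_2).
Here 2·38.84 + 14.94 = 92.62, giving x_2* = 0.8853.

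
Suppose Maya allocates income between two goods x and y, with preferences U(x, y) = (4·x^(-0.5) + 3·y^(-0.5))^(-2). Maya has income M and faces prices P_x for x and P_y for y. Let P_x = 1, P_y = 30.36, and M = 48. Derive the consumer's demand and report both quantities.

x* = 13.4259, y* = 1.1388

Numerically y/x = 0.084822, so x* = 48/(1 + 30.36·0.084822) = 13.4259 and y* = 0.084822·13.4259 = 1.1388.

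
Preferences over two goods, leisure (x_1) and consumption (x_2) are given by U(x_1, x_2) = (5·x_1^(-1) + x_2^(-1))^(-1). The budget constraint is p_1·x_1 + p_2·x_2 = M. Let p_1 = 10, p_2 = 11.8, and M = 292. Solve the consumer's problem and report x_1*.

MRS = MU_x_1/MU_x_2 = 5·(x_2/x_1)^(2). Set equal to p_1/p_2.
Hence x_2/x_1 = ((1/5)·p_1/p_2)^(1/(2)), i.e. raised to the 0.5 power.
Substitute x_2 = (x_2/x_1)·x_1 into the budget: x_1* = M/(p_1 + p_2·(x_2/x_1)).
Numerically x_2/x_1 = 0.411693, so x_1* = 292/(10 + 11.8·0.411693) = 19.6527.

x_1* = 19.6527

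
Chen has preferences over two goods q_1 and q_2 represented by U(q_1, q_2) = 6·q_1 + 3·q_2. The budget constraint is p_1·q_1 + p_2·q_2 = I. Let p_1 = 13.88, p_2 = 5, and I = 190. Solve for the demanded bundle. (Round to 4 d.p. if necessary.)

q_1* = 0, q_2* = 38

Linear utility — the consumer picks whichever good has higher MU/price: 6/13.88 = 0.4323 vs 3/5 = 0.6.
q_2 gives more utility per dollar, so spend all income on q_2: q_2* = I/p_2, q_1* = 0.
Numerically: q_1* = 0, q_2* = 38.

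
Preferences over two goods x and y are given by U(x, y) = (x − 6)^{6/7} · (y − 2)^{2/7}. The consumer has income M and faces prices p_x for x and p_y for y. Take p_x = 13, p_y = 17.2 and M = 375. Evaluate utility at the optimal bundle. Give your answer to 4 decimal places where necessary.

This is Cobb-Douglas in (x−6, y−2): tangency gives 6/7·p_y·(y−2) = 2/7·p_x·(x−6).
Substituting into the budget: x* = 6 + 0.75·(M − 6·p_x − 2·p_y)/p_x, and y* = 2 + 0.25·(…)/p_y.
Discretionary income = 375 − 6·13 − 2·17.2 = 262.6; x* = 6 + 0.75·262.6/13 = 21.15; y* = 2 + 0.25·262.6/17.2 = 5.8169.
Utility at the optimum: U(21.15, 5.8169) = 15.0655.

V = 15.0655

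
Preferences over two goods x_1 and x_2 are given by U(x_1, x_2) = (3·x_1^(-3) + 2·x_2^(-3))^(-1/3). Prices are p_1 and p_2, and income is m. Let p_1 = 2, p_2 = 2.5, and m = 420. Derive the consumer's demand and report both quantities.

MU_x_1 ∝ 3·x_1^(-4), MU_x_2 ∝ 2·x_2^(-4), so MRS = (3/2)·(x_2/x_1)^(4) = p_1/p_2.
Solve for the ratio: x_2/x_1 = [(2/3)·p_1/p_2]^(0.25).
Substitute x_2 = (x_2/x_1)·x_1 into the budget: x_1* = m/(p_1 + p_2·(x_2/x_1)).
Numerically x_2/x_1 = 0.854574, so x_1* = 420/(2 + 2.5·0.854574) = 101.5367 and x_2* = 0.854574·101.5367 = 86.7706.

x_1* = 101.5367, x_2* = 86.7706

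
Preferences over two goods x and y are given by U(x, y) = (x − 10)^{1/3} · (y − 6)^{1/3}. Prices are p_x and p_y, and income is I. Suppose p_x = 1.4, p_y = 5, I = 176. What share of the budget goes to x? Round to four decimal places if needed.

Discretionary income = 176 − 10·1.4 − 6·5 = 132; x* = 10 + 0.5·132/1.4 = 57.1429; y* = 6 + 0.5·132/5 = 19.2.
Expenditure on x: 1.4·57.1429 = 80; share = 0.4545.

share on x = 0.4545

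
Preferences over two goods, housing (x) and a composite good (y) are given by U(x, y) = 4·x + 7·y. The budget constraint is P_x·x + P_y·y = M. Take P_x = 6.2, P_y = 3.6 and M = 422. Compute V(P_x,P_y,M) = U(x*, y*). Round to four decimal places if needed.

V = 820.5556

y gives more utility per dollar, so spend all income on y: y* = M/P_y, x* = 0.
Numerically: x* = 0, y* = 117.2222.
Utility at the optimum: U(0, 117.2222) = 820.5556.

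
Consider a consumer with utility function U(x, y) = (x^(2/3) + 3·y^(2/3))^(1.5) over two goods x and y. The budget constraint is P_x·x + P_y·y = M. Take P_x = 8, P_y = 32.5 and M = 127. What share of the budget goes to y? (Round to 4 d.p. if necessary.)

share on y = 0.6206

MU_x ∝ x^(-1/3), MU_y ∝ 3·y^(-1/3), so MRS = (1/3)·(y/x)^(1/3) = P_x/P_y.
Solve for the ratio: y/x = [3·P_x/P_y]^(3).
Substitute y = (y/x)·x into the budget: x* = M/(P_x + P_y·(y/x)).
Numerically y/x = 0.402702, so x* = 127/(8 + 32.5·0.402702) = 6.0224 and y* = 0.402702·6.0224 = 2.4252.
Expenditure on y: 32.5·2.4252 = 78.8205; share = 0.6206.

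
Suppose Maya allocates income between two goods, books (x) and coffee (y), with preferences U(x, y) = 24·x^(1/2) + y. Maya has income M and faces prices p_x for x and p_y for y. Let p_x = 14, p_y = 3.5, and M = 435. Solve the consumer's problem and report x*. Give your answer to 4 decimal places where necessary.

x* = 9

Set MRS = p_x/p_y: 12·x^(−1/2) = p_x/p_y.
Thus x* = (12·p_y/p_x)² — independent of M — with the rest of income spent on y.
Plugging in: x* = (12·3.5/14)² = 9.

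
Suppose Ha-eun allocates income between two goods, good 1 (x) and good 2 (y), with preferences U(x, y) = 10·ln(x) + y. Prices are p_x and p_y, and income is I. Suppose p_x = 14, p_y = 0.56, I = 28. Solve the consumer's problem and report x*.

x* = 0.4

MU_x = 10/x, MU_y = 1. Tangency: 10/x = p_x/p_y.
So x*(p_x,p_y) = 10·p_y/p_x, independent of income; and y* = (I − 10·p_y)/p_y.
At the given prices: x* = 10·0.56/14 = 0.4.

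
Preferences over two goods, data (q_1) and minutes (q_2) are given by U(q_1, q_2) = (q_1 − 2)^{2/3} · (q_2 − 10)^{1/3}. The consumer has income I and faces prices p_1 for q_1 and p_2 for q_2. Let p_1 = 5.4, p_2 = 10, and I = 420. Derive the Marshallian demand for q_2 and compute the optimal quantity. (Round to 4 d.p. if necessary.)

q_2* = 20.3067

After buying the subsistence bundle (2, 10), a share 2/3 of the remaining income goes to q_1: q_1* = 2 + 2/3·(I − 2p_1 − 10p_2)/p_1.
Discretionary income = 420 − 2·5.4 − 10·10 = 309.2; q_2* = 10 + 1/3·309.2/10 = 20.3067.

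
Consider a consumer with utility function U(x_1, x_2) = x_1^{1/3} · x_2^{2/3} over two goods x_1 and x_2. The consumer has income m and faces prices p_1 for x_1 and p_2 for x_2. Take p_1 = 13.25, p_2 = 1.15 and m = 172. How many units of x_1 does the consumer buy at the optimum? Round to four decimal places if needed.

MU_x_1/MU_x_2 = (1/3·x_2)/(2/3·x_1); tangency sets this equal to p_1/p_2.
So 1/3·p_2·x_2 = 2/3·p_1·x_1; combined with the budget, a share 1/3 of income goes to x_1.
Demand: x_1*(p_1,p_2,m) = 1/3·m/p_1 and x_2* = 2/3·m/p_2.
At p_1=13.25, p_2=1.15, m=172: x_1* = 1/3·172/13.25 = 4.327.

x_1* = 4.327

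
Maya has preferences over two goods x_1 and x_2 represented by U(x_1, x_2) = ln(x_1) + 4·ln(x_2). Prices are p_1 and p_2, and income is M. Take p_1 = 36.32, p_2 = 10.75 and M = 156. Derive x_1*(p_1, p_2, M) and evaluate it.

x_1* = 0.859

The MRS is (1/4)·x_2/x_1. Set MRS = p_1/p_2.
So p_2·x_2 = 4·p_1·x_1; combined with the budget, a share 0.2 of income goes to x_1.
Demand: x_1*(p_1,p_2,M) = 0.2·M/p_1 and x_2* = 0.8·M/p_2.
At p_1=36.32, p_2=10.75, M=156: x_1* = 0.2·156/36.32 = 0.859.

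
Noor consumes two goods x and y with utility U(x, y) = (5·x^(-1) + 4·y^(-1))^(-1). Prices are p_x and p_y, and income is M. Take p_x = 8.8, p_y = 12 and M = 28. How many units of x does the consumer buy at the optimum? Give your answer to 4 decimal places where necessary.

MU_x ∝ 5·x^(-2), MU_y ∝ 4·y^(-2), so MRS = (5/4)·(y/x)^(2) = p_x/p_y.
Solve for the ratio: y/x = [(4/5)·p_x/p_y]^(0.5).
With the ratio pinned down, the budget gives x* = M/(p_x + p_y·(y/x)) and y* = (y/x)·x*.
Numerically y/x = 0.765942, so x* = 28/(8.8 + 12·0.765942) = 1.5563.

x* = 1.5563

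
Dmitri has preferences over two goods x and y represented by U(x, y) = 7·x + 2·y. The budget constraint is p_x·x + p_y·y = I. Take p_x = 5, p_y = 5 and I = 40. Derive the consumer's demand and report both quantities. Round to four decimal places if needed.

Linear utility — the consumer picks whichever good has higher MU/price: 7/5 = 1.4 vs 2/5 = 0.4.
x gives more utility per dollar, so spend all income on x: x* = I/p_x, y* = 0.
Numerically: x* = 8, y* = 0.

x* = 8, y* = 0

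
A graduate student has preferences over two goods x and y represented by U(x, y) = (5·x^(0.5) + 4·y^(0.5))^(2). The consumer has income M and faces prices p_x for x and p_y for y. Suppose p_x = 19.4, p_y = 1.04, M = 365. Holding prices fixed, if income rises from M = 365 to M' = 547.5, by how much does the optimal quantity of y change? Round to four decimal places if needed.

MRS = MU_x/MU_y = (5/4)·(y/x)^(0.5). Set equal to p_x/p_y.
Solve for the ratio: y/x = [(4/5)·p_x/p_y]^(2).
With the ratio pinned down, the budget gives x* = M/(p_x + p_y·(y/x)) and y* = (y/x)·x*.
Numerically y/x = 222.698225, so x* = 365/(19.4 + 1.04·222.698225) = 1.4541 and y* = 222.698225·1.4541 = 323.8361.
At M' = 547.5: y* = 485.7541. Change: 485.7541 − 323.8361 = 161.918.

Δy* = 161.918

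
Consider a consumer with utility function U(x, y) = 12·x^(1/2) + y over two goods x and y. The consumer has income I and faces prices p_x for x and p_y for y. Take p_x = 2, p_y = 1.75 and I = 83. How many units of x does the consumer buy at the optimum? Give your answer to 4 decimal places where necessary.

Solve: √x = 6·p_y/p_x, so x*(p_x,p_y) = (6·p_y/p_x)², and y* = (I − p_x·x*)/p_y.
Plugging in: x* = (6·1.75/2)² = 27.5625.

x* = 27.5625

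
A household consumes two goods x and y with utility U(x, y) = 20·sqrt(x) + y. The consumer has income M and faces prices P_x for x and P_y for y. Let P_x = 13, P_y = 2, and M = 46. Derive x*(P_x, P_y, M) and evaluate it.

x* = 2.3669

Thus x* = (10·P_y/P_x)² — independent of M — with the rest of income spent on y.
Plugging in: x* = (10·2/13)² = 2.3669.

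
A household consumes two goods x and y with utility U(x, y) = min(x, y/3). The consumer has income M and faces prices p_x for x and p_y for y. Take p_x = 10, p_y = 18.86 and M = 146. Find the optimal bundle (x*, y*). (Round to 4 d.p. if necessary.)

x* = 2.1929, y* = 6.5786

Demand: x*(p_x,p_y,M) = M/(p_x + 3·p_y), y* = 3·M/(p_x + 3·p_y).
Here 10 + 3·18.86 = 66.58, giving x* = 2.1929 and y* = 6.5786.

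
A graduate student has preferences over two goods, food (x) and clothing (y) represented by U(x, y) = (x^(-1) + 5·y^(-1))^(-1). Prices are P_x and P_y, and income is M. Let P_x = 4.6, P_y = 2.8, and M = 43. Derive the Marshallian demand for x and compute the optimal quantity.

x* = 3.406

MRS = MU_x/MU_y = (1/5)·(y/x)^(2). Set equal to P_x/P_y.
Solve for the ratio: y/x = [5·P_x/P_y]^(0.5).
Substitute y = (y/x)·x into the budget: x* = M/(P_x + P_y·(y/x)).
Numerically y/x = 2.866058, so x* = 43/(4.6 + 2.8·2.866058) = 3.406.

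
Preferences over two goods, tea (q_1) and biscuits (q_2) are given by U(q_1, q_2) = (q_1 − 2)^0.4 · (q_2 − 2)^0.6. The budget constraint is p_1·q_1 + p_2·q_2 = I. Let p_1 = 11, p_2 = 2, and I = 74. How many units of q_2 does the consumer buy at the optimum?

q_2* = 16.4

Let q_1' = q_1−2, q_2' = q_2−2. MRS = (2/3)·q_2'/q_1' = p_1/p_2.
Substituting into the budget: q_1* = 2 + 0.4·(I − 2·p_1 − 2·p_2)/p_1, and q_2* = 2 + 0.6·(…)/p_2.
Discretionary income = 74 − 2·11 − 2·2 = 48; q_2* = 2 + 0.6·48/2 = 16.4.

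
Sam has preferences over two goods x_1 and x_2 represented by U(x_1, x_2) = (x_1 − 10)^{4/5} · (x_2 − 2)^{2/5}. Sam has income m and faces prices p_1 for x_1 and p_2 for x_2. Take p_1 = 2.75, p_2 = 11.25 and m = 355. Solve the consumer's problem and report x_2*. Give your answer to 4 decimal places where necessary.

x_2* = 11.037

This is Cobb-Douglas in (x_1−10, x_2−2): tangency gives 0.8·p_2·(x_2−2) = 0.4·p_1·(x_1−10).
Substituting into the budget: x_1* = 10 + 2/3·(m − 10·p_1 − 2·p_2)/p_1, and x_2* = 2 + 1/3·(…)/p_2.
Discretionary income = 355 − 10·2.75 − 2·11.25 = 305; x_2* = 2 + 1/3·305/11.25 = 11.037.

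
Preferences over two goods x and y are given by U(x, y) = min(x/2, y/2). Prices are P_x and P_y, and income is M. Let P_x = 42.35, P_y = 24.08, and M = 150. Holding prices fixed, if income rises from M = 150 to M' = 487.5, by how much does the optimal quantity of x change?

Δx* = 5.0805

Leontief preferences: the optimum is at the kink where x/2 = y/2, i.e. y = x.
Budget: P_x·x + P_y·x = M, so (2·P_x + 2·P_y)·x = 2·M.
Demand: x*(P_x,P_y,M) = 2·M/(2·P_x + 2·P_y), y* = 2·M/(2·P_x + 2·P_y).
Here 2·42.35 + 2·24.08 = 132.86, giving x* = 2.258.
At M' = 487.5: x* = 7.3386. Change: 7.3386 − 2.258 = 5.0805.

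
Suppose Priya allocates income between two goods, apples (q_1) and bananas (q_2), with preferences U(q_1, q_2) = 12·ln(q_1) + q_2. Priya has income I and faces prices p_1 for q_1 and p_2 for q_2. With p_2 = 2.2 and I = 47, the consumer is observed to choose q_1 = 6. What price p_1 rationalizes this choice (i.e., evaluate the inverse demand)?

MU_q_1 = 12/q_1, MU_q_2 = 1. Tangency: 12/q_1 = p_1/p_2.
So q_1*(p_1,p_2) = 12·p_2/p_1, independent of income; and q_2* = (I − 12·p_2)/p_2.
Set q_1* = 6 in the demand function and solve for p_1: p_1 = 4.4.

p_1 = 4.4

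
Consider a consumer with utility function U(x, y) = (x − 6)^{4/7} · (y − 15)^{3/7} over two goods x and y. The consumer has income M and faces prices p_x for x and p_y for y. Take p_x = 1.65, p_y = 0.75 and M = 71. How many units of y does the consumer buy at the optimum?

y* = 43.4857

Substituting into the budget: x* = 6 + 4/7·(M − 6·p_x − 15·p_y)/p_x, and y* = 15 + 3/7·(…)/p_y.
Discretionary income = 71 − 6·1.65 − 15·0.75 = 49.85; y* = 15 + 3/7·49.85/0.75 = 43.4857.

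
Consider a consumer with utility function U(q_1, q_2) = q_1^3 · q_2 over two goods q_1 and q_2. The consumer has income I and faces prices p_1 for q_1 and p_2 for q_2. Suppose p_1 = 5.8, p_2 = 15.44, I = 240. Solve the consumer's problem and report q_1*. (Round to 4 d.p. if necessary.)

q_1* = 31.0345

The MRS is 3·q_2/q_1. Set MRS = p_1/p_2.
So 3·p_2·q_2 = p_1·q_1; combined with the budget, a share 0.75 of income goes to q_1.
Demand: q_1*(p_1,p_2,I) = 0.75·I/p_1 and q_2* = 0.25·I/p_2.
At p_1=5.8, p_2=15.44, I=240: q_1* = 0.75·240/5.8 = 31.0345.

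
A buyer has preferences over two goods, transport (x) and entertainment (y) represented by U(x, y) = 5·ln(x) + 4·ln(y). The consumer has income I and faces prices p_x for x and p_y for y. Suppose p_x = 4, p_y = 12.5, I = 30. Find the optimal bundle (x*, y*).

Tangency: MRS = (5/4)·y/x = p_x/p_y.
Rearranging, p_y·y = (4/5)·p_x·x. Substituting into the budget gives p_x·x·(1 + (4/5)) = I.
Demand: x*(p_x,p_y,I) = 5/9·I/p_x and y* = 4/9·I/p_y.
At p_x=4, p_y=12.5, I=30: x* = 5/9·30/4 = 4.1667, y* = 1.0667.

x* = 4.1667, y* = 1.0667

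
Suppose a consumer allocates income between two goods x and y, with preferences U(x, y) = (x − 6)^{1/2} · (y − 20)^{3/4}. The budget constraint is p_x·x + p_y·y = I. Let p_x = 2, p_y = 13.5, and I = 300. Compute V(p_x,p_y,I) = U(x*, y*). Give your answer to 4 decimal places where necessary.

V = 1.605

MRS = (2/3)·(y−20)/(x−6). Tangency with p_x/p_y gives y−20 = (3/2)·(p_x/p_y)·(x−6).
Substituting into the budget: x* = 6 + 0.4·(I − 6·p_x − 20·p_y)/p_x, and y* = 20 + 0.6·(…)/p_y.
Discretionary income = 300 − 6·2 − 20·13.5 = 18; x* = 6 + 0.4·18/2 = 9.6; y* = 20 + 0.6·18/13.5 = 20.8.
Utility at the optimum: U(9.6, 20.8) = 1.605.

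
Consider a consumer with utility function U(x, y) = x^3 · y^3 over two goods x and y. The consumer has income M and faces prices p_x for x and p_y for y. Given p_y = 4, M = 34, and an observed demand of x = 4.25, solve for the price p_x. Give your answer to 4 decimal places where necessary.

Tangency: MRS = y/x = p_x/p_y.
So 3·p_y·y = 3·p_x·x; combined with the budget, a share 0.5 of income goes to x.
Demand: x*(p_x,p_y,M) = 0.5·M/p_x and y* = 0.5·M/p_y.
Set x* = 4.25 in the demand function and solve for p_x: p_x = 4.

p_x = 4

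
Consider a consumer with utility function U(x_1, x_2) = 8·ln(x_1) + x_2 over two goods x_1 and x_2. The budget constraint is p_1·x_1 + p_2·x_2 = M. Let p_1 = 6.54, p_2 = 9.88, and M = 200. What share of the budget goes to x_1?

MU_x_1 = 8/x_1, MU_x_2 = 1. Tangency: 8/x_1 = p_1/p_2.
So x_1*(p_1,p_2) = 8·p_2/p_1, independent of income; and x_2* = (M − 8·p_2)/p_2.
At the given prices: x_1* = 8·9.88/6.54 = 12.0856, and x_2* = 12.2429.
Expenditure on x_1: 6.54·12.0856 = 79.04; share = 0.3952.

share on x_1 = 0.3952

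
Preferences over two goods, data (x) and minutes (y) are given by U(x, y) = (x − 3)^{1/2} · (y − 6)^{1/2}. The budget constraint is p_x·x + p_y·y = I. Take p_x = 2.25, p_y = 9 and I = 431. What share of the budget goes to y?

share on y = 0.5548

Substituting into the budget: x* = 3 + 0.5·(I − 3·p_x − 6·p_y)/p_x, and y* = 6 + 0.5·(…)/p_y.
Discretionary income = 431 − 3·2.25 − 6·9 = 370.25; x* = 3 + 0.5·370.25/2.25 = 85.2778; y* = 6 + 0.5·370.25/9 = 26.5694.
Expenditure on y: 9·26.5694 = 239.125; share = 0.5548.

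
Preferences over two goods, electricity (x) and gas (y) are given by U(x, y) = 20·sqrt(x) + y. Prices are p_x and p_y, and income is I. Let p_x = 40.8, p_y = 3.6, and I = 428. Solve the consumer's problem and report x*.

x* = 0.7785

Set MRS = p_x/p_y: 10·x^(−1/2) = p_x/p_y.
Thus x* = (10·p_y/p_x)² — independent of I — with the rest of income spent on y.
Plugging in: x* = (10·3.6/40.8)² = 0.7785.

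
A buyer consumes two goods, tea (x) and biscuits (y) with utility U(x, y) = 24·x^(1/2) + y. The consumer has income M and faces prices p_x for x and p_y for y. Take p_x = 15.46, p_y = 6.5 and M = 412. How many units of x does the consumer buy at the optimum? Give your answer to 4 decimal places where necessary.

Utility is quasi-linear in y; the FOC for x is 12/√x = p_x/p_y.
Thus x* = (12·p_y/p_x)² — independent of M — with the rest of income spent on y.
Plugging in: x* = (12·6.5/15.46)² = 25.4548.

x* = 25.4548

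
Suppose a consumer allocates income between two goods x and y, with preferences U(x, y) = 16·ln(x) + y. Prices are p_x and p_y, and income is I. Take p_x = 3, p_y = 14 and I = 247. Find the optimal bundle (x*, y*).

So x*(p_x,p_y) = 16·p_y/p_x, independent of income; and y* = (I − 16·p_y)/p_y.
At the given prices: x* = 16·14/3 = 74.6667, and y* = 1.6429.

x* = 74.6667, y* = 1.6429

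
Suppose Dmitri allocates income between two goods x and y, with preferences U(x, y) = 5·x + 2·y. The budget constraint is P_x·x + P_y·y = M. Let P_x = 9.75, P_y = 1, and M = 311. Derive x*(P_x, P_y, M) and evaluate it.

x* = 0

Perfect substitutes: compare marginal utility per dollar. 5/P_x vs 2/P_y → 0.5128 vs 2.
y gives more utility per dollar, so spend all income on y: y* = M/P_y, x* = 0.
Numerically: x* = 0, y* = 311.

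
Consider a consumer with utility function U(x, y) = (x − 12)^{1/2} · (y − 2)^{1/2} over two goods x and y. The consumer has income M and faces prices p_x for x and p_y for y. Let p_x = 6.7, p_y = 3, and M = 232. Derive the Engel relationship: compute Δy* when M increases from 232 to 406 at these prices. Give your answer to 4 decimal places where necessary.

MRS = (y−2)/(x−12). Tangency with p_x/p_y gives y−2 = (p_x/p_y)·(x−12).
After buying the subsistence bundle (12, 2), a share 0.5 of the remaining income goes to x: x* = 12 + 0.5·(M − 12p_x − 2p_y)/p_x.
Discretionary income = 232 − 12·6.7 − 2·3 = 145.6; y* = 2 + 0.5·145.6/3 = 26.2667.
At M' = 406: y* = 55.2667. Change: 55.2667 − 26.2667 = 29.

Δy* = 29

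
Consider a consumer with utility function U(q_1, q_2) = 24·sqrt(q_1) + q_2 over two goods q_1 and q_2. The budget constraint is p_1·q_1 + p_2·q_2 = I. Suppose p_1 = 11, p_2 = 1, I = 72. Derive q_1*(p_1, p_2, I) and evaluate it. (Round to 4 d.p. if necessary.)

q_1* = 1.1901

Utility is quasi-linear in q_2; the FOC for q_1 is 12/√q_1 = p_1/p_2.
Solve: √q_1 = 12·p_2/p_1, so q_1*(p_1,p_2) = (12·p_2/p_1)², and q_2* = (I − p_1·q_1*)/p_2.
Plugging in: q_1* = (12·1/11)² = 1.1901.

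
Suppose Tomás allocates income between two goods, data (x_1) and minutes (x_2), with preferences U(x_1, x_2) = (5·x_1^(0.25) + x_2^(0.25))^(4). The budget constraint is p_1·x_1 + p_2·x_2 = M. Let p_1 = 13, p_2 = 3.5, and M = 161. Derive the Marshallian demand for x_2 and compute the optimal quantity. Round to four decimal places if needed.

MRS = MU_x_1/MU_x_2 = 5·(x_2/x_1)^(0.75). Set equal to p_1/p_2.
Solve for the ratio: x_2/x_1 = [(1/5)·p_1/p_2]^(4/3).
With the ratio pinned down, the budget gives x_1* = M/(p_1 + p_2·(x_2/x_1)) and x_2* = (x_2/x_1)·x_1*.
Numerically x_2/x_1 = 0.672781, so x_1* = 161/(13 + 3.5·0.672781) = 10.4854 and x_2* = 0.672781·10.4854 = 7.0544.

x_2* = 7.0544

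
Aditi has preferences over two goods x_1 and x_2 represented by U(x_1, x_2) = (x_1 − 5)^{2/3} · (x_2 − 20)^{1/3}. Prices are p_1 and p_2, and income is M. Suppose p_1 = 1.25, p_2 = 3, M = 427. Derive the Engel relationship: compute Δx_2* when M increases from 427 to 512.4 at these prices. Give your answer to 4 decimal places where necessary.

Δx_2* = 9.4889

MRS = 2·(x_2−20)/(x_1−5). Tangency with p_1/p_2 gives x_2−20 = (1/2)·(p_1/p_2)·(x_1−5).
After buying the subsistence bundle (5, 20), a share 2/3 of the remaining income goes to x_1: x_1* = 5 + 2/3·(M − 5p_1 − 20p_2)/p_1.
Discretionary income = 427 − 5·1.25 − 20·3 = 360.75; x_2* = 20 + 1/3·360.75/3 = 60.0833.
At M' = 512.4: x_2* = 69.5722. Change: 69.5722 − 60.0833 = 9.4889.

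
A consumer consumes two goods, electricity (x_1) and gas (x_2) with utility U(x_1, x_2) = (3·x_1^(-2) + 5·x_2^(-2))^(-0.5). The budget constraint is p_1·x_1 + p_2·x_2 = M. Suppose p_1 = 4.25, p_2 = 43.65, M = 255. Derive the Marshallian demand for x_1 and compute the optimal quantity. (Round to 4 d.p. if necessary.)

x_1* = 9.0881

MU_x_1 ∝ 3·x_1^(-3), MU_x_2 ∝ 5·x_2^(-3), so MRS = (3/5)·(x_2/x_1)^(3) = p_1/p_2.
Solve for the ratio: x_2/x_1 = [(5/3)·p_1/p_2]^(1/3).
With the ratio pinned down, the budget gives x_1* = M/(p_1 + p_2·(x_2/x_1)) and x_2* = (x_2/x_1)·x_1*.
Numerically x_2/x_1 = 0.545445, so x_1* = 255/(4.25 + 43.65·0.545445) = 9.0881.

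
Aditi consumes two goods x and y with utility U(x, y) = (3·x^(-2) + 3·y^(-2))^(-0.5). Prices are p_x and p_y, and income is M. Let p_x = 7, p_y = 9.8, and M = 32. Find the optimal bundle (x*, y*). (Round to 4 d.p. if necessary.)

From the CES first-order condition, (y/x)^(3) = p_x/p_y.
Hence y/x = (p_x/p_y)^(1/(3)), i.e. raised to the 1/3 power.
With the ratio pinned down, the budget gives x* = M/(p_x + p_y·(y/x)) and y* = (y/x)·x*.
Numerically y/x = 0.893904, so x* = 32/(7 + 9.8·0.893904) = 2.0304 and y* = 0.893904·2.0304 = 1.815.

x* = 2.0304, y* = 1.815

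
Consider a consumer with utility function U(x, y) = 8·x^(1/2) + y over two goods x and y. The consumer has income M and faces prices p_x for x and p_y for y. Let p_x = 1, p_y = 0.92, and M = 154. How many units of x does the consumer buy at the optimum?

x* = 13.5424

Utility is quasi-linear in y; the FOC for x is 4/√x = p_x/p_y.
Solve: √x = 4·p_y/p_x, so x*(p_x,p_y) = (4·p_y/p_x)², and y* = (M − p_x·x*)/p_y.
Plugging in: x* = (4·0.92/1)² = 13.5424.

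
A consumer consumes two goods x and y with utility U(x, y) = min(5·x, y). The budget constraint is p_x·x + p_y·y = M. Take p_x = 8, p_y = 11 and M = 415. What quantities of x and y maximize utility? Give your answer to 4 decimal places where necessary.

x* = 6.5873, y* = 32.9365

With perfect complements, no substitution: consume in ratio x:y = 1:5.
Budget: p_x·x + p_y·5·x = M, so (p_x + 5·p_y)·x = M.
Demand: x*(p_x,p_y,M) = M/(p_x + 5·p_y), y* = 5·M/(p_x + 5·p_y).
Here 8 + 5·11 = 63, giving x* = 6.5873 and y* = 32.9365.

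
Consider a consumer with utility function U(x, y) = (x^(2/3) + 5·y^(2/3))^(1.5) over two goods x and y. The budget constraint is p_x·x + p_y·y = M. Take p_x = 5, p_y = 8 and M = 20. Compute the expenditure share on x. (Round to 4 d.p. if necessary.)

Substitute y = (y/x)·x into the budget: x* = M/(p_x + p_y·(y/x)).
Numerically y/x = 30.517578, so x* = 20/(5 + 8·30.517578) = 0.0803 and y* = 30.517578·0.0803 = 2.4498.
Expenditure on x: 5·0.0803 = 0.4014; share = 0.0201.

share on x = 0.0201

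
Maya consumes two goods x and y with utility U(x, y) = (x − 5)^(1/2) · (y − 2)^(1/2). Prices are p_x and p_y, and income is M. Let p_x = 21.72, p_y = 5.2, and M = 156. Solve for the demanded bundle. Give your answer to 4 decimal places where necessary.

x* = 5.8517, y* = 5.5577

After buying the subsistence bundle (5, 2), a share 0.5 of the remaining income goes to x: x* = 5 + 0.5·(M − 5p_x − 2p_y)/p_x.
Discretionary income = 156 − 5·21.72 − 2·5.2 = 37; x* = 5 + 0.5·37/21.72 = 5.8517; y* = 2 + 0.5·37/5.2 = 5.5577.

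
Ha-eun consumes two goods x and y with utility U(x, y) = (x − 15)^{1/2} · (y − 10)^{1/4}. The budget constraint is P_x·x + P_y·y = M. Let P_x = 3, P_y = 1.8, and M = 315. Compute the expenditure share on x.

share on x = 0.6762

MRS = 2·(y−10)/(x−15). Tangency with P_x/P_y gives y−10 = (1/2)·(P_x/P_y)·(x−15).
After buying the subsistence bundle (15, 10), a share 2/3 of the remaining income goes to x: x* = 15 + 2/3·(M − 15P_x − 10P_y)/P_x.
Discretionary income = 315 − 15·3 − 10·1.8 = 252; x* = 15 + 2/3·252/3 = 71; y* = 10 + 1/3·252/1.8 = 56.6667.
Expenditure on x: 3·71 = 213; share = 0.6762.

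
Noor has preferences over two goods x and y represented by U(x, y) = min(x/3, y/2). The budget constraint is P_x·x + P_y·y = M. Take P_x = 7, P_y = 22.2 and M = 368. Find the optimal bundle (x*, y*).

Leontief preferences: the optimum is at the kink where x/3 = y/2, i.e. y = (2/3)·x.
Budget: P_x·x + P_y·(2/3)·x = M, so (3·P_x + 2·P_y)·x = 3·M.
Demand: x*(P_x,P_y,M) = 3·M/(3·P_x + 2·P_y), y* = 2·M/(3·P_x + 2·P_y).
Here 3·7 + 2·22.2 = 65.4, giving x* = 16.8807 and y* = 11.2538.

x* = 16.8807, y* = 11.2538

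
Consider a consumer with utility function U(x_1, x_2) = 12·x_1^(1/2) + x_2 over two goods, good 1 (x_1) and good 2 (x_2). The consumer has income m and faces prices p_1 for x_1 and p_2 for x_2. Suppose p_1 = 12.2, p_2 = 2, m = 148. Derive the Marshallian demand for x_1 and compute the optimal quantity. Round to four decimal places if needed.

Set MRS = p_1/p_2: 6·x_1^(−1/2) = p_1/p_2.
Thus x_1* = (6·p_2/p_1)² — independent of m — with the rest of income spent on x_2.
Plugging in: x_1* = (6·2/12.2)² = 0.9675.

x_1* = 0.9675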